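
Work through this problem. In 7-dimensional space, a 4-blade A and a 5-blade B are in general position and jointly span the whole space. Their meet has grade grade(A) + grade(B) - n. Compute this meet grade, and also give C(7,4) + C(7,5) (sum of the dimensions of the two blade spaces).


Meet grade = grade(A) + grade(B) - n
= 4 + 5 - 7 = 2
C(7,4) = 35
C(7,5) = 21
dim_A + dim_B = 35 + 21 = 56


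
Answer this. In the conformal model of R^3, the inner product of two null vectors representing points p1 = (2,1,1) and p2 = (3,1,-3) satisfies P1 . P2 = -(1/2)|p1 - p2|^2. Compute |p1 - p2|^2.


p1 - p2 = (-1, 0, 4)
|p1 - p2|^2 = (-1)^2 + 0^2 + 4^2
= 1 + 0 + 16
= 17


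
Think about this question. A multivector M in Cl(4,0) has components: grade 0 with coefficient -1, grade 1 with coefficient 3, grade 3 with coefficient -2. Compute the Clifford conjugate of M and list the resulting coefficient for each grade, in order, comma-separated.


Clifford conjugate sign for grade k: (-1)^(k(k+1)/2)
Grade 0: (-1)^(0*1/2) = (-1)^0 = 1, coeff -1 -> -1
Grade 1: (-1)^(1*2/2) = (-1)^1 = -1, coeff 3 -> -3
Grade 3: (-1)^(3*4/2) = (-1)^6 = 1, coeff -2 -> -2
Conjugated coefficients: -1, -3, -2


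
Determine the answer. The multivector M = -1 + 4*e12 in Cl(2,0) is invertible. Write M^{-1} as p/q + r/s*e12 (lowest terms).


M = -1 + 4*e12, where e12^2 = -1.
Since M commutes with its reverse ~M = a - b*e12, M * ~M = a^2 - b^2*e12^2 = a^2 + b^2.
So M^{-1} = ~M / (a^2 + b^2) = (a - b*e12)/(a^2 + b^2).
a^2 + b^2 = 1 + 16 = 17
Scalar part = -1/17 = -1/17
Bivector coeff = -4/17 = -4/17
M^{-1} = -1/17 - 4/17*e12


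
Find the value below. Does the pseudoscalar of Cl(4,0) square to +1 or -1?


The pseudoscalar I = e1...e_n (product of all n generators) of Cl(p,q) satisfies I^2 = (-1)^(q + n(n-1)/2).
p = 4, q = 0, n = p + q = 4
n(n-1)/2 = 4 * 3 / 2 = 6
Exponent = q + n(n-1)/2 = 0 + 6 = 6
I^2 = (-1)^6 = +1


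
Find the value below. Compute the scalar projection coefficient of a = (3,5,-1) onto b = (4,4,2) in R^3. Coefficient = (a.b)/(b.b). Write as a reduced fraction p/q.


Projection coefficient = (a . b) / (b . b)
a . b = 3*4 + 5*4 + (-1)*2
= 12 + 20 + (-2) = 30
b . b = 4^2 + 4^2 + 2^2
= 16 + 16 + 4 = 36
Coefficient = 30/36
In lowest terms: 5/6


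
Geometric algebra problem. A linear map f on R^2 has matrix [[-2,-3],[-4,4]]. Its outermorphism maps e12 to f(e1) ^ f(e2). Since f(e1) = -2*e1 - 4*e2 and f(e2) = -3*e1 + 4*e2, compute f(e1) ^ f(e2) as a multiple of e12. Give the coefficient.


The outermorphism of a linear map f sends e1^e2 to f(e1)^f(e2).
f(e1) = -2*e1 - 4*e2
f(e2) = -3*e1 + 4*e2
f(e1) ^ f(e2) = (-2*e1 - 4*e2) ^ (-3*e1 + 4*e2)
= (-2)*4*e12 + (-4)*(-3)*e21
= (-8 - 12)*e12
= -20*e12
Coefficient = -20


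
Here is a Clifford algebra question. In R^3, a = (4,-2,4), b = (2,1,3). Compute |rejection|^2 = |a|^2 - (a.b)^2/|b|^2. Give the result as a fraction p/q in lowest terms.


|a|^2 = 4^2 + (-2)^2 + 4^2 = 36
|b|^2 = 2^2 + 1^2 + 3^2 = 14
a . b = 4*2 + (-2)*1 + 4*3 = 18
(a.b)^2 = 18^2 = 324
|rej|^2 = 36 - 324/14
= (504 - 324)/14
= 180/14
In lowest terms: 90/7


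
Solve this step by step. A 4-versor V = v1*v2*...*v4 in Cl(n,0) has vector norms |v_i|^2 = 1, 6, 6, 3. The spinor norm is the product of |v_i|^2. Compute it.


Spinor norm N(V) = |v1|^2 * |v2|^2 * ... * |v4|^2
= 1 * 6 * 6 * 3
Running product: 1, 6, 36, 108
N(V) = 108


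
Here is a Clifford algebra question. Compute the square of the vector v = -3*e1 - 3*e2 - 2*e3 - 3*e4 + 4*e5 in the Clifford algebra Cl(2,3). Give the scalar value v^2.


v^2 = sum of c_i^2 * e_i^2
Positive signature terms (e_i^2 = +1): (-3)^2 + (-3)^2 = 18
Negative signature terms (e_j^2 = -1): (-2)^2 + (-3)^2 + 4^2 = 29
v^2 = 18 - 29 = -11


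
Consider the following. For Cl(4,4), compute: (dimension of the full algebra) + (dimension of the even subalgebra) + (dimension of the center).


n = 4 + 4 = 8
Total dim = 2^8 = 256
Even subalgebra dim = 2^7 = 128
n is even, so center dim = 1
Sum = 256 + 128 + 1 = 385


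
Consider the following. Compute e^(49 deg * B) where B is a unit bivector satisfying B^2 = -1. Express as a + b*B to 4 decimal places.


For a unit bivector B with B^2 = -1, the exponential series gives
e^(theta*B) = cos(theta) + sin(theta)*B (the GA analogue of Euler's formula).
theta = 49 degrees = 0.855211 rad
cos(49 deg) = 0.6561
sin(49 deg) = 0.7547
exp(theta*B) = 0.6561 + 0.7547*B


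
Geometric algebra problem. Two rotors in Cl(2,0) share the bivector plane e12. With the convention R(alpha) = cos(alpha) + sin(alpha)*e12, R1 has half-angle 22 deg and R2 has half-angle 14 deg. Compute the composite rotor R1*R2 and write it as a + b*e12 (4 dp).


Same-plane rotors commute and their half-angles add:
R1*R2 = cos(a1 + a2) + sin(a1 + a2)*e12.
a1 + a2 = 22 + 14 = 36 deg
cos(36 deg) = 0.8090
sin(36 deg) = 0.5878
R1*R2 = 0.8090 + 0.5878*e12


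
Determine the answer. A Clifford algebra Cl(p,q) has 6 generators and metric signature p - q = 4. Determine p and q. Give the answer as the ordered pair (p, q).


We need p + q = 6 and p - q = 4.
Adding: 2p = 6 + 4 = 10, so p = 5.
Then q = 6 - 5 = 1.
(p, q) = (5, 1)


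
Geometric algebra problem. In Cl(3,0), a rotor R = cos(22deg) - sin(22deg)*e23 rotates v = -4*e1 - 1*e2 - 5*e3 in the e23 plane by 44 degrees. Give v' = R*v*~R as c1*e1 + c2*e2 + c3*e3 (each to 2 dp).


Rotor R = cos(22deg) - sin(22deg)*e23
Rotation angle theta = 2 * 22 = 44 degrees in the e23 plane (e2 -> e3).
The component perpendicular to the plane (e1) is invariant: v'_1 = v1 = -4.00
cos(44deg) = 0.7193, sin(44deg) = 0.6947
v'_2 = v2*cos(theta) - v3*sin(theta) = -1*0.7193 - (-5)*0.6947 = 2.75
v'_3 = v2*sin(theta) + v3*cos(theta) = -1*0.6947 + (-5)*0.7193 = -4.29
v' = -4.00*e1 + 2.75*e2 - 4.29*e3


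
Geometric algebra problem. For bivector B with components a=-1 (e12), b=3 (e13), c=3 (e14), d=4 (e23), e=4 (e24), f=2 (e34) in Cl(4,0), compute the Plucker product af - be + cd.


Plucker relation: af - be + cd
a*f = (-1)*2 = -2
b*e = 3*4 = 12
c*d = 3*4 = 12
af - be + cd = -2 - 12 + 12
= -2


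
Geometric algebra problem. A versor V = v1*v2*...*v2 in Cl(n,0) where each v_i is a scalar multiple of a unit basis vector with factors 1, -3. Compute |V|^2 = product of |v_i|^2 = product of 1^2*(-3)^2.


Each vector v_i has |v_i|^2 = s_i^2
Squared scales: 1^2 = 1, (-3)^2 = 9
|V|^2 = 1 * 9
= 9


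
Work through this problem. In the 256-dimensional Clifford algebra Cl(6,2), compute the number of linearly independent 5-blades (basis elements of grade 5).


Number of grade-k basis blades in Cl(p,q) with n = p + q is C(n, k).
n = 6 + 2 = 8
C(8, 5) = 8! / (5! * 3!)
= 40320 / (120 * 6)
= 56


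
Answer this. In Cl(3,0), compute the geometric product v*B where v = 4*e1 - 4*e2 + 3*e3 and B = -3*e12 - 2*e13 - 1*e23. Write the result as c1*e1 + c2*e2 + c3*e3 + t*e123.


vB has grade-1 (vector) and grade-3 (trivector) parts: vB = (v _| B) + (v ^ B).
Vector part <vB>_1:
  e1: -v2*b12 - v3*b13 = -(-4)*(-3) - (3)*(-2) = -6
  e2: v1*b12 - v3*b23 = (4)*(-3) - (3)*(-1) = -9
  e3: v1*b13 + v2*b23 = (4)*(-2) + (-4)*(-1) = -4
Trivector part <vB>_3:
  e123: v1*b23 - v2*b13 + v3*b12 = (4)*(-1) - (-4)*(-2) + (3)*(-3) = -21
vB = -6*e1 - 9*e2 - 4*e3 - 21*e123


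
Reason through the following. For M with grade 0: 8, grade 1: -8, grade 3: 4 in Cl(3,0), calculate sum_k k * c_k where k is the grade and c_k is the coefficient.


Grade-weighted sum = sum of grade_k * coefficient_k
0*8 = 0
1*(-8) = -8
3*4 = 12
Total = 0 + (-8) + 12 = 4


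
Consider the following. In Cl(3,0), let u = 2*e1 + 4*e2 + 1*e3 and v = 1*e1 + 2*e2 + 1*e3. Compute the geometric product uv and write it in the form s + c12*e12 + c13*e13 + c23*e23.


In Cl(3,0): e_i^2 = 1, e_ie_j = -e_je_i for i != j.
Scalar part = u . v = 2*1 + 4*2 + 1*1
= 2 + 8 + 1 = 11
e12 coeff = 2*2 - 4*1 = 4 - 4 = 0
e13 coeff = 2*1 - 1*1 = 2 - 1 = 1
e23 coeff = 4*1 - 1*2 = 4 - 2 = 2
uv = 11 + 0*e12 + 1*e13 + 2*e23


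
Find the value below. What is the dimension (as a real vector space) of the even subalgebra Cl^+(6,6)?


Even subalgebra dimension = 2^(n-1)
n = 6 + 6 = 12
2^(12 - 1) = 2^11 = 2048
Verification: sum of C(12,k) for even k = 1 + 66 + 495 + 924 + 495 + 66 + 1 = 2048
Result = 2048


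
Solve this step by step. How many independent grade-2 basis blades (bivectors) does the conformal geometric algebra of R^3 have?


The conformal model of R^3 uses Cl(4,1) with m = 3 + 2 = 5 generators.
Number of grade-2 blades = C(m, 2) = C(5, 2)
= 5*4/2 = 10


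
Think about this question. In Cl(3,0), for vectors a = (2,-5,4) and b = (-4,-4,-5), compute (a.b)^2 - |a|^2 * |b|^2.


a . b = 2*(-4) + (-5)*(-4) + 4*(-5)
= -8 + 20 + (-20) = -8
|a|^2 = 2^2 + (-5)^2 + 4^2 = 45
|b|^2 = (-4)^2 + (-4)^2 + (-5)^2 = 57
(a.b)^2 = (-8)^2 = 64
|a|^2 * |b|^2 = 45 * 57 = 2565
Result = 64 - 2565 = -2501


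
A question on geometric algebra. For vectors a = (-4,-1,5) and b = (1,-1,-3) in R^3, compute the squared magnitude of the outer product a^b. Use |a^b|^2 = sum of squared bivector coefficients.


a wedge b = (a1*b2 - a2*b1)*e12 + (a1*b3 - a3*b1)*e13 + (a2*b3 - a3*b2)*e23
e12 coeff: (-4)*(-1) - (-1)*1 = 4 - (-1) = 5
e13 coeff: (-4)*(-3) - 5*1 = 12 - 5 = 7
e23 coeff: (-1)*(-3) - 5*(-1) = 3 - (-5) = 8
|a wedge b|^2 = 5^2 + 7^2 + 8^2
= 25 + 49 + 64
= 138


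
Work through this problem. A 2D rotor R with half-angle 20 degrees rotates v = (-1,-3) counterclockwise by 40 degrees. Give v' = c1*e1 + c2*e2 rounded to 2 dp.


Rotor R = cos(20deg) - sin(20deg)*e12
Rotation angle theta = 2 * 20 = 40 degrees
v' = R*v*~R rotates v by theta.
cos(40deg) = 0.7660, sin(40deg) = 0.6428
v'_1 = -1*cos(40deg) - (-3)*sin(40deg)
= -1*0.7660 - (-3)*0.6428
= 1.16
v'_2 = -1*sin(40deg) + (-3)*cos(40deg)
= -1*0.6428 + (-3)*0.7660
= -2.94
v' = 1.16*e1 - 2.94*e2


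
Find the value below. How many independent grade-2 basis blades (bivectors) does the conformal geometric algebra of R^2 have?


The conformal model of R^2 uses Cl(3,1) with m = 2 + 2 = 4 generators.
Number of grade-2 blades = C(m, 2) = C(4, 2)
= 4*3/2 = 6


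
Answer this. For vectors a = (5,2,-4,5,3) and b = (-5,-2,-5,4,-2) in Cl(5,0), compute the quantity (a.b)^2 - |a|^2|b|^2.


a . b = 5*(-5) + 2*(-2) + (-4)*(-5) + 5*4 + 3*(-2)
= -25 + (-4) + 20 + 20 + (-6) = 5
|a|^2 = 5^2 + 2^2 + (-4)^2 + 5^2 + 3^2 = 79
|b|^2 = (-5)^2 + (-2)^2 + (-5)^2 + 4^2 + (-2)^2 = 74
(a.b)^2 = 5^2 = 25
|a|^2 * |b|^2 = 79 * 74 = 5846
Result = 25 - 5846 = -5821


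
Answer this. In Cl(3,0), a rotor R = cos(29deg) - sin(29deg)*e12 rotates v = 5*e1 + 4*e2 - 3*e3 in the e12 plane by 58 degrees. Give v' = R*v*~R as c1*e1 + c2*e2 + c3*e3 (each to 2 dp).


Rotor R = cos(29deg) - sin(29deg)*e12
Rotation angle theta = 2 * 29 = 58 degrees in the e12 plane (e1 -> e2).
The component perpendicular to the plane (e3) is invariant: v'_3 = v3 = -3.00
cos(58deg) = 0.5299, sin(58deg) = 0.8480
v'_1 = v1*cos(theta) - v2*sin(theta) = 5*0.5299 - 4*0.8480 = -0.74
v'_2 = v1*sin(theta) + v2*cos(theta) = 5*0.8480 + 4*0.5299 = 6.36
v' = -0.74*e1 + 6.36*e2 - 3.00*e3


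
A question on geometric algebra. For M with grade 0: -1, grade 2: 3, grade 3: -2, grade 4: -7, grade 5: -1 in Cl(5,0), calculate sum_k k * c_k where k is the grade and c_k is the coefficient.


Grade-weighted sum = sum of grade_k * coefficient_k
0*(-1) = 0
2*3 = 6
3*(-2) = -6
4*(-7) = -28
5*(-1) = -5
Total = 0 + 6 + (-6) + (-28) + (-5) = -33


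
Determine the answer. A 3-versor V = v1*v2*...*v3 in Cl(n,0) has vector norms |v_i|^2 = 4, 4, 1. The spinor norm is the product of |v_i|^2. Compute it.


Spinor norm N(V) = |v1|^2 * |v2|^2 * ... * |v3|^2
= 4 * 4 * 1
Running product: 4, 16, 16
N(V) = 16


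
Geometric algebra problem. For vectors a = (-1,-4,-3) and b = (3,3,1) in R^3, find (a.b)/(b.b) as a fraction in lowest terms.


Projection coefficient = (a . b) / (b . b)
a . b = (-1)*3 + (-4)*3 + (-3)*1
= -3 + (-12) + (-3) = -18
b . b = 3^2 + 3^2 + 1^2
= 9 + 9 + 1 = 19
Coefficient = -18/19
In lowest terms: -18/19


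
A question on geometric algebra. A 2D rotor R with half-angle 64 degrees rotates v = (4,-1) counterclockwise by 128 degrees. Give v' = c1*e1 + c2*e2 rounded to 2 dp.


Rotor R = cos(64deg) - sin(64deg)*e12
Rotation angle theta = 2 * 64 = 128 degrees
v' = R*v*~R rotates v by theta.
cos(128deg) = -0.6157, sin(128deg) = 0.7880
v'_1 = 4*cos(128deg) - (-1)*sin(128deg)
= 4*(-0.6157) - (-1)*0.7880
= -1.67
v'_2 = 4*sin(128deg) + (-1)*cos(128deg)
= 4*0.7880 + (-1)*(-0.6157)
= 3.77
v' = -1.67*e1 + 3.77*e2


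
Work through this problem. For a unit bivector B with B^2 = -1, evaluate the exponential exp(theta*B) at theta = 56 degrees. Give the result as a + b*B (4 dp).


For a unit bivector B with B^2 = -1, the exponential series gives
e^(theta*B) = cos(theta) + sin(theta)*B (the GA analogue of Euler's formula).
theta = 56 degrees = 0.977384 rad
cos(56 deg) = 0.5592
sin(56 deg) = 0.8290
exp(theta*B) = 0.5592 + 0.8290*B


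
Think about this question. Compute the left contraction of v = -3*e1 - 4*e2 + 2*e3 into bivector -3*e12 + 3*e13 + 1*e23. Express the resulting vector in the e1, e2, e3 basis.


Left contraction v _| B = <vB>_1 (grade-1 part of the geometric product vB).
Using e1_|e12 = e2, e2_|e12 = -e1, e1_|e13 = e3, e3_|e13 = -e1, e2_|e23 = e3, e3_|e23 = -e2:
e1 coeff: -v2*b12 - v3*b13 = -(-4)*(-3) - (2)*(3) = -18
e2 coeff: v1*b12 - v3*b23 = (-3)*(-3) - (2)*(1) = 7
e3 coeff: v1*b13 + v2*b23 = (-3)*(3) + (-4)*(1) = -13
v _| B = -18*e1 + 7*e2 - 13*e3


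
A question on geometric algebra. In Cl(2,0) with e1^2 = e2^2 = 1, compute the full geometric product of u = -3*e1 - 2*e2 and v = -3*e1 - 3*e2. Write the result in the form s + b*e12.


Expand: (-3*e1 - 2*e2)(-3*e1 - 3*e2)
= (-3)*(-3)*e1e1 + (-3)*(-3)*e1e2 + (-2)*(-3)*e2e1 + (-2)*(-3)*e2e2
Using e1^2 = e2^2 = 1, e2e1 = -e1e2:
Scalar part s = (-3)*(-3) + (-2)*(-3) = 9 + 6 = 15
Bivector part b = (-3)*(-3) - (-2)*(-3) = 9 - 6 = 3
uv = 15 + 3*e12


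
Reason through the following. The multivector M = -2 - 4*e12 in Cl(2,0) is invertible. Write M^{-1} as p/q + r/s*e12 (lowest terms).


M = -2 - 4*e12, where e12^2 = -1.
Since M commutes with its reverse ~M = a - b*e12, M * ~M = a^2 - b^2*e12^2 = a^2 + b^2.
So M^{-1} = ~M / (a^2 + b^2) = (a - b*e12)/(a^2 + b^2).
a^2 + b^2 = 4 + 16 = 20
Scalar part = -2/20 = -1/10
Bivector coeff = 4/20 = 1/5
M^{-1} = -1/10 + 1/5*e12


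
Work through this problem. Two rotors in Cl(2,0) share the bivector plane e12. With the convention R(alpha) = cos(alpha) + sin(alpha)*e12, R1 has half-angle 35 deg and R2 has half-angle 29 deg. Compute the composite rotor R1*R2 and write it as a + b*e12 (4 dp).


Same-plane rotors commute and their half-angles add:
R1*R2 = cos(a1 + a2) + sin(a1 + a2)*e12.
a1 + a2 = 35 + 29 = 64 deg
cos(64 deg) = 0.4384
sin(64 deg) = 0.8988
R1*R2 = 0.4384 + 0.8988*e12


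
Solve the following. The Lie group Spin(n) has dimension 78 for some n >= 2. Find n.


dim Spin(n) = dim so(n) = n(n-1)/2.
Solve n(n-1)/2 = 78, i.e. n^2 - n - 156 = 0.
Discriminant = 1 + 8*78 = 625
n = (1 + sqrt(625))/2 = (1 + 25)/2 = 13


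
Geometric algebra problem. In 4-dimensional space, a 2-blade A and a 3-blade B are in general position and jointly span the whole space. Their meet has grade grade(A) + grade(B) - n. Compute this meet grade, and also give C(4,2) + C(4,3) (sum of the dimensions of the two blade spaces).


Meet grade = grade(A) + grade(B) - n
= 2 + 3 - 4 = 1
C(4,2) = 6
C(4,3) = 4
dim_A + dim_B = 6 + 4 = 10


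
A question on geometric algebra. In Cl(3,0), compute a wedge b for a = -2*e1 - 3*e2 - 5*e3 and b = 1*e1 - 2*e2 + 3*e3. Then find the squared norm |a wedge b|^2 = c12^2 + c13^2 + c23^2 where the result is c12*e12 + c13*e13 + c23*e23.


a wedge b = (a1*b2 - a2*b1)*e12 + (a1*b3 - a3*b1)*e13 + (a2*b3 - a3*b2)*e23
e12 coeff: (-2)*(-2) - (-3)*1 = 4 - (-3) = 7
e13 coeff: (-2)*3 - (-5)*1 = -6 - (-5) = -1
e23 coeff: (-3)*3 - (-5)*(-2) = -9 - 10 = -19
|a wedge b|^2 = 7^2 + (-1)^2 + (-19)^2
= 49 + 1 + 361
= 411


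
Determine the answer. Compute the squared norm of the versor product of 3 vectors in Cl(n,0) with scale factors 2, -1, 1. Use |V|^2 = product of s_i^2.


Each vector v_i has |v_i|^2 = s_i^2
Squared scales: 2^2 = 4, (-1)^2 = 1, 1^2 = 1
|V|^2 = 4 * 1 * 1
= 4


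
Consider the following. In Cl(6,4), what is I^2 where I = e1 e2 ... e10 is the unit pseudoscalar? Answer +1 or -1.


The pseudoscalar I = e1...e_n (product of all n generators) of Cl(p,q) satisfies I^2 = (-1)^(q + n(n-1)/2).
p = 6, q = 4, n = p + q = 10
n(n-1)/2 = 10 * 9 / 2 = 45
Exponent = q + n(n-1)/2 = 4 + 45 = 49
I^2 = (-1)^49 = -1


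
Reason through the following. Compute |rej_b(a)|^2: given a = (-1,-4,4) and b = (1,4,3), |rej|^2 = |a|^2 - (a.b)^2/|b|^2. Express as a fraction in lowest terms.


|a|^2 = (-1)^2 + (-4)^2 + 4^2 = 33
|b|^2 = 1^2 + 4^2 + 3^2 = 26
a . b = (-1)*1 + (-4)*4 + 4*3 = -5
(a.b)^2 = (-5)^2 = 25
|rej|^2 = 33 - 25/26
= (858 - 25)/26
= 833/26
In lowest terms: 833/26


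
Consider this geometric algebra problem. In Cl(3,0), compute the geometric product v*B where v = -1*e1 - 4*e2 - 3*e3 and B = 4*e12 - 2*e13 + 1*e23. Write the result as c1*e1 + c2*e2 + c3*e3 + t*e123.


vB has grade-1 (vector) and grade-3 (trivector) parts: vB = (v _| B) + (v ^ B).
Vector part <vB>_1:
  e1: -v2*b12 - v3*b13 = -(-4)*(4) - (-3)*(-2) = 10
  e2: v1*b12 - v3*b23 = (-1)*(4) - (-3)*(1) = -1
  e3: v1*b13 + v2*b23 = (-1)*(-2) + (-4)*(1) = -2
Trivector part <vB>_3:
  e123: v1*b23 - v2*b13 + v3*b12 = (-1)*(1) - (-4)*(-2) + (-3)*(4) = -21
vB = 10*e1 - 1*e2 - 2*e3 - 21*e123


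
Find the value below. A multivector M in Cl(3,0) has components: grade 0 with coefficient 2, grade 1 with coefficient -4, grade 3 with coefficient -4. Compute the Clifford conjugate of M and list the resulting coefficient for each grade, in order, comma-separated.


Clifford conjugate sign for grade k: (-1)^(k(k+1)/2)
Grade 0: (-1)^(0*1/2) = (-1)^0 = 1, coeff 2 -> 2
Grade 1: (-1)^(1*2/2) = (-1)^1 = -1, coeff -4 -> 4
Grade 3: (-1)^(3*4/2) = (-1)^6 = 1, coeff -4 -> -4
Conjugated coefficients: 2, 4, -4


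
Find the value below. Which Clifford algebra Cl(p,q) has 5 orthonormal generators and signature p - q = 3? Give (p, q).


We need p + q = 5 and p - q = 3.
Adding: 2p = 5 + 3 = 8, so p = 4.
Then q = 5 - 4 = 1.
(p, q) = (4, 1)


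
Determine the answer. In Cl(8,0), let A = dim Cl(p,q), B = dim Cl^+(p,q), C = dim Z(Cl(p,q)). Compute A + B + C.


n = 8 + 0 = 8
Total dim = 2^8 = 256
Even subalgebra dim = 2^7 = 128
n is even, so center dim = 1
Sum = 256 + 128 + 1 = 385


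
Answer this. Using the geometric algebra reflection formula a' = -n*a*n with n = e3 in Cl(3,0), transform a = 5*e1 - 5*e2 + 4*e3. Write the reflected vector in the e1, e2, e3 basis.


Reflection formula: a' = -n*a*n, with n = e3 (unit vector, n^2 = 1).
For reflection through hyperplane perp to e3:
The component along e3 flips sign, others stay.
a = (5, -5, 4)
a' = (5, -5, -4)
a' = 5*e1 - 5*e2 - 4*e3


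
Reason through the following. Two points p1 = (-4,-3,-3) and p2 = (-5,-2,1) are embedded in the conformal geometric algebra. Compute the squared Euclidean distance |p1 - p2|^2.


p1 - p2 = (1, -1, -4)
|p1 - p2|^2 = 1^2 + (-1)^2 + (-4)^2
= 1 + 1 + 16
= 18


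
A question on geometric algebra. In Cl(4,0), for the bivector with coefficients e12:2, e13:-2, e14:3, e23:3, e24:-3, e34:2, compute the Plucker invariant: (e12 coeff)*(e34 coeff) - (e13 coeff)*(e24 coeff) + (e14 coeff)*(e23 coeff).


Plucker relation: af - be + cd
a*f = 2*2 = 4
b*e = (-2)*(-3) = 6
c*d = 3*3 = 9
af - be + cd = 4 - 6 + 9
= 7


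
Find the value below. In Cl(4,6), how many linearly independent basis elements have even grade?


Even subalgebra dimension = 2^(n-1)
n = 4 + 6 = 10
2^(10 - 1) = 2^9 = 512
Verification: sum of C(10,k) for even k = 1 + 45 + 210 + 210 + 45 + 1 = 512
Result = 512


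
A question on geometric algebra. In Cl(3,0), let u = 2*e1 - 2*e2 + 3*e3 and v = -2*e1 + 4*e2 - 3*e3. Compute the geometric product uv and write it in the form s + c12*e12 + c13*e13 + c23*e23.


In Cl(3,0): e_i^2 = 1, e_ie_j = -e_je_i for i != j.
Scalar part = u . v = 2*(-2) + (-2)*4 + 3*(-3)
= -4 + (-8) + (-9) = -21
e12 coeff = 2*4 - (-2)*(-2) = 8 - 4 = 4
e13 coeff = 2*(-3) - 3*(-2) = -6 - (-6) = 0
e23 coeff = (-2)*(-3) - 3*4 = 6 - 12 = -6
uv = -21 + 4*e12 + 0*e13 - 6*e23


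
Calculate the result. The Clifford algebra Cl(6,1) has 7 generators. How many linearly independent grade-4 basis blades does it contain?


Number of grade-k basis blades in Cl(p,q) with n = p + q is C(n, k).
n = 6 + 1 = 7
C(7, 4) = 7! / (4! * 3!)
= 5040 / (24 * 6)
= 35


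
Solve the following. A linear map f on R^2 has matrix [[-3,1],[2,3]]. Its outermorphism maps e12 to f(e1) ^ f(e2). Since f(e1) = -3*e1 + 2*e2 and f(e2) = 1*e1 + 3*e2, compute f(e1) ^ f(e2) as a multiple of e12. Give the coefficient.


The outermorphism of a linear map f sends e1^e2 to f(e1)^f(e2).
f(e1) = -3*e1 + 2*e2
f(e2) = 1*e1 + 3*e2
f(e1) ^ f(e2) = (-3*e1 + 2*e2) ^ (1*e1 + 3*e2)
= (-3)*3*e12 + 2*1*e21
= (-9 - 2)*e12
= -11*e12
Coefficient = -11


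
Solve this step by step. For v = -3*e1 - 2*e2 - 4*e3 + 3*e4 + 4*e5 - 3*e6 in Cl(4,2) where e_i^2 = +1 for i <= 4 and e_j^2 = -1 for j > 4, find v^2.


v^2 = sum of c_i^2 * e_i^2
Positive signature terms (e_i^2 = +1): (-3)^2 + (-2)^2 + (-4)^2 + 3^2 = 38
Negative signature terms (e_j^2 = -1): 4^2 + (-3)^2 = 25
v^2 = 38 - 25 = 13


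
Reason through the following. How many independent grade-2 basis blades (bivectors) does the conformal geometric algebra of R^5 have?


The conformal model of R^5 uses Cl(6,1) with m = 5 + 2 = 7 generators.
Number of grade-2 blades = C(m, 2) = C(7, 2)
= 7*6/2 = 21


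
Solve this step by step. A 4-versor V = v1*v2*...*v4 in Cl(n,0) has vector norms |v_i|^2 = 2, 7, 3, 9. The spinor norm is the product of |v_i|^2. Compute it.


Spinor norm N(V) = |v1|^2 * |v2|^2 * ... * |v4|^2
= 2 * 7 * 3 * 9
Running product: 2, 14, 42, 378
N(V) = 378


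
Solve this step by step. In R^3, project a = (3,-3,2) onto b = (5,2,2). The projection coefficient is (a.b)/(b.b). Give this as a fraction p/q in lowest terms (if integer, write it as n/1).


Projection coefficient = (a . b) / (b . b)
a . b = 3*5 + (-3)*2 + 2*2
= 15 + (-6) + 4 = 13
b . b = 5^2 + 2^2 + 2^2
= 25 + 4 + 4 = 33
Coefficient = 13/33
In lowest terms: 13/33


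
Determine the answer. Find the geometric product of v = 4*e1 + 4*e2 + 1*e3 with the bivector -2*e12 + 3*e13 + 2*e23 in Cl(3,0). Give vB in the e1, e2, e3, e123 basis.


vB has grade-1 (vector) and grade-3 (trivector) parts: vB = (v _| B) + (v ^ B).
Vector part <vB>_1:
  e1: -v2*b12 - v3*b13 = -(4)*(-2) - (1)*(3) = 5
  e2: v1*b12 - v3*b23 = (4)*(-2) - (1)*(2) = -10
  e3: v1*b13 + v2*b23 = (4)*(3) + (4)*(2) = 20
Trivector part <vB>_3:
  e123: v1*b23 - v2*b13 + v3*b12 = (4)*(2) - (4)*(3) + (1)*(-2) = -6
vB = 5*e1 - 10*e2 + 20*e3 - 6*e123


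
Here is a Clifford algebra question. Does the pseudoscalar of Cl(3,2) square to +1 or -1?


The pseudoscalar I = e1...e_n (product of all n generators) of Cl(p,q) satisfies I^2 = (-1)^(q + n(n-1)/2).
p = 3, q = 2, n = p + q = 5
n(n-1)/2 = 5 * 4 / 2 = 10
Exponent = q + n(n-1)/2 = 2 + 10 = 12
I^2 = (-1)^12 = +1


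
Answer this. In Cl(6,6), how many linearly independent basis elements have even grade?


Even subalgebra dimension = 2^(n-1)
n = 6 + 6 = 12
2^(12 - 1) = 2^11 = 2048
Verification: sum of C(12,k) for even k = 1 + 66 + 495 + 924 + 495 + 66 + 1 = 2048
Result = 2048


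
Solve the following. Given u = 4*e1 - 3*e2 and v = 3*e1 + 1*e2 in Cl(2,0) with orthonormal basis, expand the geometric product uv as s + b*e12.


Expand: (4*e1 - 3*e2)(3*e1 + 1*e2)
= 4*3*e1e1 + 4*1*e1e2 + (-3)*3*e2e1 + (-3)*1*e2e2
Using e1^2 = e2^2 = 1, e2e1 = -e1e2:
Scalar part s = 4*3 + (-3)*1 = 12 + (-3) = 9
Bivector part b = 4*1 - (-3)*3 = 4 - (-9) = 13
uv = 9 + 13*e12


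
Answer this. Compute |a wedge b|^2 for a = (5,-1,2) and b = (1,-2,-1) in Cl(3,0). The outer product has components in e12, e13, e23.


a wedge b = (a1*b2 - a2*b1)*e12 + (a1*b3 - a3*b1)*e13 + (a2*b3 - a3*b2)*e23
e12 coeff: 5*(-2) - (-1)*1 = -10 - (-1) = -9
e13 coeff: 5*(-1) - 2*1 = -5 - 2 = -7
e23 coeff: (-1)*(-1) - 2*(-2) = 1 - (-4) = 5
|a wedge b|^2 = (-9)^2 + (-7)^2 + 5^2
= 81 + 49 + 25
= 155


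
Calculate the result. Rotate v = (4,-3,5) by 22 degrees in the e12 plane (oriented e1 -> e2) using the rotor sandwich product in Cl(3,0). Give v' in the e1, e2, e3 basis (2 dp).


Rotor R = cos(11deg) - sin(11deg)*e12
Rotation angle theta = 2 * 11 = 22 degrees in the e12 plane (e1 -> e2).
The component perpendicular to the plane (e3) is invariant: v'_3 = v3 = 5.00
cos(22deg) = 0.9272, sin(22deg) = 0.3746
v'_1 = v1*cos(theta) - v2*sin(theta) = 4*0.9272 - (-3)*0.3746 = 4.83
v'_2 = v1*sin(theta) + v2*cos(theta) = 4*0.3746 + (-3)*0.9272 = -1.28
v' = 4.83*e1 - 1.28*e2 + 5.00*e3


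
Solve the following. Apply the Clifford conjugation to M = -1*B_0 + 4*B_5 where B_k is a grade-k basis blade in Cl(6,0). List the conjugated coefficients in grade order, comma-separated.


Clifford conjugate sign for grade k: (-1)^(k(k+1)/2)
Grade 0: (-1)^(0*1/2) = (-1)^0 = 1, coeff -1 -> -1
Grade 5: (-1)^(5*6/2) = (-1)^15 = -1, coeff 4 -> -4
Conjugated coefficients: -1, -4


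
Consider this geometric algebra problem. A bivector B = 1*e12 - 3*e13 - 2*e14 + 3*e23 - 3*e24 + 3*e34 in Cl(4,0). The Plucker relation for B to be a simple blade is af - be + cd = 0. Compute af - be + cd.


Plucker relation: af - be + cd
a*f = 1*3 = 3
b*e = (-3)*(-3) = 9
c*d = (-2)*3 = -6
af - be + cd = 3 - 9 + (-6)
= -12


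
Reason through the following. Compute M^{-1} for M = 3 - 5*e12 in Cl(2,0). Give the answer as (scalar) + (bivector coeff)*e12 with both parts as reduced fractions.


M = 3 - 5*e12, where e12^2 = -1.
Since M commutes with its reverse ~M = a - b*e12, M * ~M = a^2 - b^2*e12^2 = a^2 + b^2.
So M^{-1} = ~M / (a^2 + b^2) = (a - b*e12)/(a^2 + b^2).
a^2 + b^2 = 9 + 25 = 34
Scalar part = 3/34 = 3/34
Bivector coeff = 5/34 = 5/34
M^{-1} = 3/34 + 5/34*e12


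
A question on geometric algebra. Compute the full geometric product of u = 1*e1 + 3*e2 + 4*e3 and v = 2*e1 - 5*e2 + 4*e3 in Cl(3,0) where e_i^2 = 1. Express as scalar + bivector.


In Cl(3,0): e_i^2 = 1, e_ie_j = -e_je_i for i != j.
Scalar part = u . v = 1*2 + 3*(-5) + 4*4
= 2 + (-15) + 16 = 3
e12 coeff = 1*(-5) - 3*2 = -5 - 6 = -11
e13 coeff = 1*4 - 4*2 = 4 - 8 = -4
e23 coeff = 3*4 - 4*(-5) = 12 - (-20) = 32
uv = 3 - 11*e12 - 4*e13 + 32*e23


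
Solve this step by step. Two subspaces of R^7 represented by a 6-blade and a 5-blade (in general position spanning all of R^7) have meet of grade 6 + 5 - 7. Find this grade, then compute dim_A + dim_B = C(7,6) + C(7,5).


Meet grade = grade(A) + grade(B) - n
= 6 + 5 - 7 = 4
C(7,6) = 7
C(7,5) = 21
dim_A + dim_B = 7 + 21 = 28


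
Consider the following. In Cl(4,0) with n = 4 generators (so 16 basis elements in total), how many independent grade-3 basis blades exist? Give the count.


Number of grade-k basis blades in Cl(p,q) with n = p + q is C(n, k).
n = 4 + 0 = 4
C(4, 3) = 4! / (3! * 1!)
= 24 / (6 * 1)
= 4


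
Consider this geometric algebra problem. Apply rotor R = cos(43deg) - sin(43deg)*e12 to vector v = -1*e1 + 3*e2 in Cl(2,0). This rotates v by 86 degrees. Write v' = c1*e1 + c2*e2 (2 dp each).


Rotor R = cos(43deg) - sin(43deg)*e12
Rotation angle theta = 2 * 43 = 86 degrees
v' = R*v*~R rotates v by theta.
cos(86deg) = 0.0698, sin(86deg) = 0.9976
v'_1 = -1*cos(86deg) - 3*sin(86deg)
= -1*0.0698 - 3*0.9976
= -3.06
v'_2 = -1*sin(86deg) + 3*cos(86deg)
= -1*0.9976 + 3*0.0698
= -0.79
v' = -3.06*e1 - 0.79*e2


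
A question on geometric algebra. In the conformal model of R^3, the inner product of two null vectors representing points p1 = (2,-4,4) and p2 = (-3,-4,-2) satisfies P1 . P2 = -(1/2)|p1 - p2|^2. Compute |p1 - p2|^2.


p1 - p2 = (5, 0, 6)
|p1 - p2|^2 = 5^2 + 0^2 + 6^2
= 25 + 0 + 36
= 61


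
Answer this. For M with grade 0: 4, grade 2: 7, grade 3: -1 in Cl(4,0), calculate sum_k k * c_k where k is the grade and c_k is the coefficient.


Grade-weighted sum = sum of grade_k * coefficient_k
0*4 = 0
2*7 = 14
3*(-1) = -3
Total = 0 + 14 + (-3) = 11


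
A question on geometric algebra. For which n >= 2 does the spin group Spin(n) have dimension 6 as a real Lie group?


dim Spin(n) = dim so(n) = n(n-1)/2.
Solve n(n-1)/2 = 6, i.e. n^2 - n - 12 = 0.
Discriminant = 1 + 8*6 = 49
n = (1 + sqrt(49))/2 = (1 + 7)/2 = 4


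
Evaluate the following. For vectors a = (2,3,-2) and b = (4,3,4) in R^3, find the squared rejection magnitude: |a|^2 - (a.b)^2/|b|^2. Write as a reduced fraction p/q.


|a|^2 = 2^2 + 3^2 + (-2)^2 = 17
|b|^2 = 4^2 + 3^2 + 4^2 = 41
a . b = 2*4 + 3*3 + (-2)*4 = 9
(a.b)^2 = 9^2 = 81
|rej|^2 = 17 - 81/41
= (697 - 81)/41
= 616/41
In lowest terms: 616/41


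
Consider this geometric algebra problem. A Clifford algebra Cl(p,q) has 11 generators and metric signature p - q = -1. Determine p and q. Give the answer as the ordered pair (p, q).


We need p + q = 11 and p - q = -1.
Adding: 2p = 11 + (-1) = 10, so p = 5.
Then q = 11 - 5 = 6.
(p, q) = (5, 6)


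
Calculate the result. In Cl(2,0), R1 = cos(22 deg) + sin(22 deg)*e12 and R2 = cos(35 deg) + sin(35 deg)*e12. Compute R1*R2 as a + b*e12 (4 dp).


Same-plane rotors commute and their half-angles add:
R1*R2 = cos(a1 + a2) + sin(a1 + a2)*e12.
a1 + a2 = 22 + 35 = 57 deg
cos(57 deg) = 0.5446
sin(57 deg) = 0.8387
R1*R2 = 0.5446 + 0.8387*e12


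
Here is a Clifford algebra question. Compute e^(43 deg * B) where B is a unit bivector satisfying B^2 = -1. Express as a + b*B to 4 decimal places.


For a unit bivector B with B^2 = -1, the exponential series gives
e^(theta*B) = cos(theta) + sin(theta)*B (the GA analogue of Euler's formula).
theta = 43 degrees = 0.750492 rad
cos(43 deg) = 0.7314
sin(43 deg) = 0.6820
exp(theta*B) = 0.7314 + 0.6820*B


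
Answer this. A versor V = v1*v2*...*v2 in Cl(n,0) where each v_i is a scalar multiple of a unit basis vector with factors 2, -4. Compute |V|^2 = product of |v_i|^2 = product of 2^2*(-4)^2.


Each vector v_i has |v_i|^2 = s_i^2
Squared scales: 2^2 = 4, (-4)^2 = 16
|V|^2 = 4 * 16
= 64


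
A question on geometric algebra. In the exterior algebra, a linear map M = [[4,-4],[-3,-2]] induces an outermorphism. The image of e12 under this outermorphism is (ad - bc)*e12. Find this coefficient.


The outermorphism of a linear map f sends e1^e2 to f(e1)^f(e2).
f(e1) = 4*e1 - 3*e2
f(e2) = -4*e1 - 2*e2
f(e1) ^ f(e2) = (4*e1 - 3*e2) ^ (-4*e1 - 2*e2)
= 4*(-2)*e12 + (-3)*(-4)*e21
= (-8 - 12)*e12
= -20*e12
Coefficient = -20


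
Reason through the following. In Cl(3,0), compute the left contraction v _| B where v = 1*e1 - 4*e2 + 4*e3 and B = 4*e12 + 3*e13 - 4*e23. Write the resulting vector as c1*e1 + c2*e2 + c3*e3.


Left contraction v _| B = <vB>_1 (grade-1 part of the geometric product vB).
Using e1_|e12 = e2, e2_|e12 = -e1, e1_|e13 = e3, e3_|e13 = -e1, e2_|e23 = e3, e3_|e23 = -e2:
e1 coeff: -v2*b12 - v3*b13 = -(-4)*(4) - (4)*(3) = 4
e2 coeff: v1*b12 - v3*b23 = (1)*(4) - (4)*(-4) = 20
e3 coeff: v1*b13 + v2*b23 = (1)*(3) + (-4)*(-4) = 19
v _| B = 4*e1 + 20*e2 + 19*e3


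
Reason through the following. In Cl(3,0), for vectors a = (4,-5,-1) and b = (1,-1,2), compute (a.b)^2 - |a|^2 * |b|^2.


a . b = 4*1 + (-5)*(-1) + (-1)*2
= 4 + 5 + (-2) = 7
|a|^2 = 4^2 + (-5)^2 + (-1)^2 = 42
|b|^2 = 1^2 + (-1)^2 + 2^2 = 6
(a.b)^2 = 7^2 = 49
|a|^2 * |b|^2 = 42 * 6 = 252
Result = 49 - 252 = -203


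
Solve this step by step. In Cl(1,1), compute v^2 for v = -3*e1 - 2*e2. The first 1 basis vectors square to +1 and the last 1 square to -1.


v^2 = sum of c_i^2 * e_i^2
Positive signature terms (e_i^2 = +1): (-3)^2 = 9
Negative signature terms (e_j^2 = -1): (-2)^2 = 4
v^2 = 9 - 4 = 5


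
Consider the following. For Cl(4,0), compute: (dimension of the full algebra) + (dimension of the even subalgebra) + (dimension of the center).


n = 4 + 0 = 4
Total dim = 2^4 = 16
Even subalgebra dim = 2^3 = 8
n is even, so center dim = 1
Sum = 16 + 8 + 1 = 25


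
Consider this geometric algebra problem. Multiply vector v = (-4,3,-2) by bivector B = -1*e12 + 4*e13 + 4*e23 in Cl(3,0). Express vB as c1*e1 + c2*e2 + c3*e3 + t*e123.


vB has grade-1 (vector) and grade-3 (trivector) parts: vB = (v _| B) + (v ^ B).
Vector part <vB>_1:
  e1: -v2*b12 - v3*b13 = -(3)*(-1) - (-2)*(4) = 11
  e2: v1*b12 - v3*b23 = (-4)*(-1) - (-2)*(4) = 12
  e3: v1*b13 + v2*b23 = (-4)*(4) + (3)*(4) = -4
Trivector part <vB>_3:
  e123: v1*b23 - v2*b13 + v3*b12 = (-4)*(4) - (3)*(4) + (-2)*(-1) = -26
vB = 11*e1 + 12*e2 - 4*e3 - 26*e123


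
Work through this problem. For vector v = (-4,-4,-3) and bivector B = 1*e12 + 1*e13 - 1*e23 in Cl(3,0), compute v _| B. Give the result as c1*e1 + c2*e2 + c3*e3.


Left contraction v _| B = <vB>_1 (grade-1 part of the geometric product vB).
Using e1_|e12 = e2, e2_|e12 = -e1, e1_|e13 = e3, e3_|e13 = -e1, e2_|e23 = e3, e3_|e23 = -e2:
e1 coeff: -v2*b12 - v3*b13 = -(-4)*(1) - (-3)*(1) = 7
e2 coeff: v1*b12 - v3*b23 = (-4)*(1) - (-3)*(-1) = -7
e3 coeff: v1*b13 + v2*b23 = (-4)*(1) + (-4)*(-1) = 0
v _| B = 7*e1 - 7*e2 + 0*e3


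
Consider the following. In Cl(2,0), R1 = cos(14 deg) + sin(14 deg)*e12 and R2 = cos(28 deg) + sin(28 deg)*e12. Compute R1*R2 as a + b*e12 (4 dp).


Same-plane rotors commute and their half-angles add:
R1*R2 = cos(a1 + a2) + sin(a1 + a2)*e12.
a1 + a2 = 14 + 28 = 42 deg
cos(42 deg) = 0.7431
sin(42 deg) = 0.6691
R1*R2 = 0.7431 + 0.6691*e12


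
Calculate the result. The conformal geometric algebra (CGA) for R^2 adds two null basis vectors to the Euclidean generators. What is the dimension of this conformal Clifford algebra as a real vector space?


The conformal model of R^2 uses Cl(3,1): the 2 Euclidean generators plus two extra orthogonal generators e+ (e+^2 = +1) and e- (e-^2 = -1), from which the null vectors e0, einf are built.
Number of generators m = 2 + 2 = 4.
dim Cl(p,q) = 2^m = 2^4 = 16


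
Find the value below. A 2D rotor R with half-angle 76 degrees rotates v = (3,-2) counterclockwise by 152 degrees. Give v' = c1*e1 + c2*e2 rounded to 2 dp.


Rotor R = cos(76deg) - sin(76deg)*e12
Rotation angle theta = 2 * 76 = 152 degrees
v' = R*v*~R rotates v by theta.
cos(152deg) = -0.8829, sin(152deg) = 0.4695
v'_1 = 3*cos(152deg) - (-2)*sin(152deg)
= 3*(-0.8829) - (-2)*0.4695
= -1.71
v'_2 = 3*sin(152deg) + (-2)*cos(152deg)
= 3*0.4695 + (-2)*(-0.8829)
= 3.17
v' = -1.71*e1 + 3.17*e2


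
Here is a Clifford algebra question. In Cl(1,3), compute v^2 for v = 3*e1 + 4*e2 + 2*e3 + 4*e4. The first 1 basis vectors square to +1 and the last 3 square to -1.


v^2 = sum of c_i^2 * e_i^2
Positive signature terms (e_i^2 = +1): 3^2 = 9
Negative signature terms (e_j^2 = -1): 4^2 + 2^2 + 4^2 = 36
v^2 = 9 - 36 = -27


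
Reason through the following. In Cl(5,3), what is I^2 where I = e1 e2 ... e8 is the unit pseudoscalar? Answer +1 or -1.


The pseudoscalar I = e1...e_n (product of all n generators) of Cl(p,q) satisfies I^2 = (-1)^(q + n(n-1)/2).
p = 5, q = 3, n = p + q = 8
n(n-1)/2 = 8 * 7 / 2 = 28
Exponent = q + n(n-1)/2 = 3 + 28 = 31
I^2 = (-1)^31 = -1


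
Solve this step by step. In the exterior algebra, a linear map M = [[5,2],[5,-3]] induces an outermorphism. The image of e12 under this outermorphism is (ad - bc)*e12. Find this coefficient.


The outermorphism of a linear map f sends e1^e2 to f(e1)^f(e2).
f(e1) = 5*e1 + 5*e2
f(e2) = 2*e1 - 3*e2
f(e1) ^ f(e2) = (5*e1 + 5*e2) ^ (2*e1 - 3*e2)
= 5*(-3)*e12 + 5*2*e21
= (-15 - 10)*e12
= -25*e12
Coefficient = -25


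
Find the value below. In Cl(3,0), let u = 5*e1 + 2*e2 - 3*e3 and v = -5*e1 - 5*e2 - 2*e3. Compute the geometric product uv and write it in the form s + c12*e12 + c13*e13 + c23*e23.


In Cl(3,0): e_i^2 = 1, e_ie_j = -e_je_i for i != j.
Scalar part = u . v = 5*(-5) + 2*(-5) + (-3)*(-2)
= -25 + (-10) + 6 = -29
e12 coeff = 5*(-5) - 2*(-5) = -25 - (-10) = -15
e13 coeff = 5*(-2) - (-3)*(-5) = -10 - 15 = -25
e23 coeff = 2*(-2) - (-3)*(-5) = -4 - 15 = -19
uv = -29 - 15*e12 - 25*e13 - 19*e23


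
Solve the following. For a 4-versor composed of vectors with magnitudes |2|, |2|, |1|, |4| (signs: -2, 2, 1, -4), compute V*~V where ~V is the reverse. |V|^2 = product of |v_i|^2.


Each vector v_i has |v_i|^2 = s_i^2
Squared scales: (-2)^2 = 4, 2^2 = 4, 1^2 = 1, (-4)^2 = 16
|V|^2 = 4 * 4 * 1 * 16
= 256


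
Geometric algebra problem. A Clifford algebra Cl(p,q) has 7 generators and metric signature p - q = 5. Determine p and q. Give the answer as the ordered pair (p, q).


We need p + q = 7 and p - q = 5.
Adding: 2p = 7 + 5 = 12, so p = 6.
Then q = 7 - 6 = 1.
(p, q) = (6, 1)


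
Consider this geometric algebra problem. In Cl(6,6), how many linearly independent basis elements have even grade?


Even subalgebra dimension = 2^(n-1)
n = 6 + 6 = 12
2^(12 - 1) = 2^11 = 2048
Verification: sum of C(12,k) for even k = 1 + 66 + 495 + 924 + 495 + 66 + 1 = 2048
Result = 2048


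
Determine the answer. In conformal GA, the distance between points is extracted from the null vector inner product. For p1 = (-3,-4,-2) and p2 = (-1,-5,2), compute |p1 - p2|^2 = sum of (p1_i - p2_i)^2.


p1 - p2 = (-2, 1, -4)
|p1 - p2|^2 = (-2)^2 + 1^2 + (-4)^2
= 4 + 1 + 16
= 21


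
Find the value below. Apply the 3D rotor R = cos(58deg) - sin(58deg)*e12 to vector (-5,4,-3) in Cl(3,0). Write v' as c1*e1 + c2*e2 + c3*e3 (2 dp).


Rotor R = cos(58deg) - sin(58deg)*e12
Rotation angle theta = 2 * 58 = 116 degrees in the e12 plane (e1 -> e2).
The component perpendicular to the plane (e3) is invariant: v'_3 = v3 = -3.00
cos(116deg) = -0.4384, sin(116deg) = 0.8988
v'_1 = v1*cos(theta) - v2*sin(theta) = -5*(-0.4384) - 4*0.8988 = -1.40
v'_2 = v1*sin(theta) + v2*cos(theta) = -5*0.8988 + 4*(-0.4384) = -6.25
v' = -1.40*e1 - 6.25*e2 - 3.00*e3


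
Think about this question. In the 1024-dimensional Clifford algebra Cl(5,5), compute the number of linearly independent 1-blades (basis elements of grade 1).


Number of grade-k basis blades in Cl(p,q) with n = p + q is C(n, k).
n = 5 + 5 = 10
C(10, 1) = 10! / (1! * 9!)
= 3628800 / (1 * 362880)
= 10


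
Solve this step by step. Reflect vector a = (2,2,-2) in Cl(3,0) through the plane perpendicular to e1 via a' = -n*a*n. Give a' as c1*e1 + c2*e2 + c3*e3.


Reflection formula: a' = -n*a*n, with n = e1 (unit vector, n^2 = 1).
For reflection through hyperplane perp to e1:
The component along e1 flips sign, others stay.
a = (2, 2, -2)
a' = (-2, 2, -2)
a' = -2*e1 + 2*e2 - 2*e3


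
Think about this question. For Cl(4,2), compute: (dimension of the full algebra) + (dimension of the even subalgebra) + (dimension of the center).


n = 4 + 2 = 6
Total dim = 2^6 = 64
Even subalgebra dim = 2^5 = 32
n is even, so center dim = 1
Sum = 64 + 32 + 1 = 97


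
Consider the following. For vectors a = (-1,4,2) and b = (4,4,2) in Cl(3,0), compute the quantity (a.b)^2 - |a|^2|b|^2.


a . b = (-1)*4 + 4*4 + 2*2
= -4 + 16 + 4 = 16
|a|^2 = (-1)^2 + 4^2 + 2^2 = 21
|b|^2 = 4^2 + 4^2 + 2^2 = 36
(a.b)^2 = 16^2 = 256
|a|^2 * |b|^2 = 21 * 36 = 756
Result = 256 - 756 = -500


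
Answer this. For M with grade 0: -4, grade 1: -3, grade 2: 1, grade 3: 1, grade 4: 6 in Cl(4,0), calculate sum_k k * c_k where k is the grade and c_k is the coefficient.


Grade-weighted sum = sum of grade_k * coefficient_k
0*(-4) = 0
1*(-3) = -3
2*1 = 2
3*1 = 3
4*6 = 24
Total = 0 + (-3) + 2 + 3 + 24 = 26


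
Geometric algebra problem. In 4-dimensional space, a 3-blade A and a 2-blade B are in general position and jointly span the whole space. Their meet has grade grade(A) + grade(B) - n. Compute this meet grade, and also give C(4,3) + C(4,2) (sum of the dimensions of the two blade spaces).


Meet grade = grade(A) + grade(B) - n
= 3 + 2 - 4 = 1
C(4,3) = 4
C(4,2) = 6
dim_A + dim_B = 4 + 6 = 10


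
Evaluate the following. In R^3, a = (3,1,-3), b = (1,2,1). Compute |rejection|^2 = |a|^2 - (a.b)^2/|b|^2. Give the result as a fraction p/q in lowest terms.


|a|^2 = 3^2 + 1^2 + (-3)^2 = 19
|b|^2 = 1^2 + 2^2 + 1^2 = 6
a . b = 3*1 + 1*2 + (-3)*1 = 2
(a.b)^2 = 2^2 = 4
|rej|^2 = 19 - 4/6
= (114 - 4)/6
= 110/6
In lowest terms: 55/3
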